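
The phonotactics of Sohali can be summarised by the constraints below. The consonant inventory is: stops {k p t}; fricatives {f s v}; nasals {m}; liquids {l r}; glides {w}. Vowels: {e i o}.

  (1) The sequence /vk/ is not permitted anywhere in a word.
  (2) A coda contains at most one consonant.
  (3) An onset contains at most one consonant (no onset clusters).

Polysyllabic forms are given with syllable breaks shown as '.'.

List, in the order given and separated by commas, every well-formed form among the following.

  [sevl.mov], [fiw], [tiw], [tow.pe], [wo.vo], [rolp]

[sevl.mov] — violates constraint 2: syllable 1 coda /vl/ has 2 consonants (> 1) → ill-formed
[fiw] — σ1 onset /f/, coda /w/ ok → well-formed
[tiw] — σ1 onset /t/, coda /w/ ok → well-formed
[tow.pe] — σ1 onset /t/, coda /w/ ok; σ2 onset /p/, coda /∅/ ok → well-formed
[wo.vo] — σ1 onset /w/, coda /∅/ ok; σ2 onset /v/, coda /∅/ ok → well-formed
[rolp] — violates constraint 2: syllable 1 coda /lp/ has 2 consonants (> 1) → ill-formed

[fiw], [tiw], [tow.pe], [wo.vo]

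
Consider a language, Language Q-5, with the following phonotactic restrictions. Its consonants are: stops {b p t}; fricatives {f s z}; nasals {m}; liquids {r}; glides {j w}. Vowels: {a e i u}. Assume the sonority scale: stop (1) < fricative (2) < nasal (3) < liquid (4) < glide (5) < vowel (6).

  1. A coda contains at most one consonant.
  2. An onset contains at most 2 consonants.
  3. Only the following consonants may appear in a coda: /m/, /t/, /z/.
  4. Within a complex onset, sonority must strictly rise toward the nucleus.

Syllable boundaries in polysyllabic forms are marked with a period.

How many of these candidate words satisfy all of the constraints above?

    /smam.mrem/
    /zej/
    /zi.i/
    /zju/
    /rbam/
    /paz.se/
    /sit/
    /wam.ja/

6

/smam.mrem/ — σ1 onset /sm/ (2→3 rises), coda /m/ ok; σ2 onset /mr/ (3→4 rises), coda /m/ ok → permitted
/zej/ — violates constraint 3: syllable 1 coda contains /j/, which is not a licensed coda consonant → not permitted
/zi.i/ — σ1 onset /z/, coda /∅/ ok; σ2 onset /∅/, coda /∅/ ok → permitted
/zju/ — σ1 onset /zj/ (2→5 rises), coda /∅/ ok → permitted
/rbam/ — violates constraint 4: syllable 1 onset /rb/: /r/ (liquid, 4) → /b/ (stop, 1) does not rise → not permitted
/paz.se/ — σ1 onset /p/, coda /z/ ok; σ2 onset /s/, coda /∅/ ok → permitted
/sit/ — σ1 onset /s/, coda /t/ ok → permitted
/wam.ja/ — σ1 onset /w/, coda /m/ ok; σ2 onset /j/, coda /∅/ ok → permitted
Permitted: /smam.mrem/, /zi.i/, /zju/, /paz.se/, /sit/, /wam.ja/ → 6.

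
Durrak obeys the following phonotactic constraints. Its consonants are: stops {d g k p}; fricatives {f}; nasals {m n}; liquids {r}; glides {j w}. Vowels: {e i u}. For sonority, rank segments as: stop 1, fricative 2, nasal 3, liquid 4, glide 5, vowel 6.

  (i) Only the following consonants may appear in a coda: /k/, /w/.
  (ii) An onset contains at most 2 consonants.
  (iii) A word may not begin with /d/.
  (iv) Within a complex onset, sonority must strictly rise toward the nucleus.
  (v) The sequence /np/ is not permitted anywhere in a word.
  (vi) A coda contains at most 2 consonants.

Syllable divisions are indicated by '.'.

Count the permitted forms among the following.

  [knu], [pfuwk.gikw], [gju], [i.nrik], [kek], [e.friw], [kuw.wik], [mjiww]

[knu] — σ1 onset /kn/ (1→3 rises), coda /∅/ ok → permitted
[pfuwk.gikw] — σ1 onset /pf/ (1→2 rises), coda /wk/ (2C) ok; σ2 onset /g/, coda /kw/ (2C) ok → permitted
[gju] — σ1 onset /gj/ (1→5 rises), coda /∅/ ok → permitted
[i.nrik] — σ1 onset /∅/, coda /∅/ ok; σ2 onset /nr/ (3→4 rises), coda /k/ ok → permitted
[kek] — σ1 onset /k/, coda /k/ ok → permitted
[e.friw] — σ1 onset /∅/, coda /∅/ ok; σ2 onset /fr/ (2→4 rises), coda /w/ ok → permitted
[kuw.wik] — σ1 onset /k/, coda /w/ ok; σ2 onset /w/, coda /k/ ok → permitted
[mjiww] — σ1 onset /mj/ (3→5 rises), coda /ww/ (2C) ok → permitted
Permitted: [knu], [pfuwk.gikw], [gju], [i.nrik], [kek], [e.friw], [kuw.wik], [mjiww] → 8.

8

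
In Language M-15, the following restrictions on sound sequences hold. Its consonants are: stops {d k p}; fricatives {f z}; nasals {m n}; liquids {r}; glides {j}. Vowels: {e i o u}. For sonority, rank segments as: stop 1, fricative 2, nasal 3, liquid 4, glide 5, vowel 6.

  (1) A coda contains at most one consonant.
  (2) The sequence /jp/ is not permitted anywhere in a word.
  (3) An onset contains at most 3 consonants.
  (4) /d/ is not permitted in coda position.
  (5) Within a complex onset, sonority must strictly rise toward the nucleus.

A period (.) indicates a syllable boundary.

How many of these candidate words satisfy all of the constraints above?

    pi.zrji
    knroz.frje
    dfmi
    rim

pi.zrji — σ1 onset /p/, coda /∅/ ok; σ2 onset /zrj/ (2→4→5 rises), coda /∅/ ok → phonotactically legal
knroz.frje — σ1 onset /knr/ (1→3→4 rises), coda /z/ ok; σ2 onset /frj/ (2→4→5 rises), coda /∅/ ok → phonotactically legal
dfmi — σ1 onset /dfm/ (1→2→3 rises), coda /∅/ ok → phonotactically legal
rim — σ1 onset /r/, coda /m/ ok → phonotactically legal
Phonotactically legal: pi.zrji, knroz.frje, dfmi, rim → 4.

4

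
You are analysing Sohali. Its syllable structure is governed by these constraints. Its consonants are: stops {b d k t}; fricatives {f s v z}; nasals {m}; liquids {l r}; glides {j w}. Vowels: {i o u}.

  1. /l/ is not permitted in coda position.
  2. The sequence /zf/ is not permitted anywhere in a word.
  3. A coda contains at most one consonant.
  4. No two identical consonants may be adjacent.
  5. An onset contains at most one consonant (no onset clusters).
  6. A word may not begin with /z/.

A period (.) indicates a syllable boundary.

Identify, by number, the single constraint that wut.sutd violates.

wut.sutd: syllable 2 coda /td/ has 2 consonants (> 1).
This is a violation of constraint 3: "A coda contains at most one consonant."
The remaining constraints (1, 2, 4, 5, 6) are satisfied.

3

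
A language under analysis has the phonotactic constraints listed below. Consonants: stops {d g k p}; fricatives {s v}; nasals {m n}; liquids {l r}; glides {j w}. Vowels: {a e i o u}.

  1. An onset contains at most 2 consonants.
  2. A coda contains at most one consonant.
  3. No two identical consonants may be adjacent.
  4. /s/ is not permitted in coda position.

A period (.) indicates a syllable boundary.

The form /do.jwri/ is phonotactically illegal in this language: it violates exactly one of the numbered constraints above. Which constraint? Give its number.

1

/do.jwri/: syllable 2 onset /jwr/ has 3 consonants (> 2).
This is a violation of constraint 1: "An onset contains at most 2 consonants."
The remaining constraints (2, 3, 4) are satisfied.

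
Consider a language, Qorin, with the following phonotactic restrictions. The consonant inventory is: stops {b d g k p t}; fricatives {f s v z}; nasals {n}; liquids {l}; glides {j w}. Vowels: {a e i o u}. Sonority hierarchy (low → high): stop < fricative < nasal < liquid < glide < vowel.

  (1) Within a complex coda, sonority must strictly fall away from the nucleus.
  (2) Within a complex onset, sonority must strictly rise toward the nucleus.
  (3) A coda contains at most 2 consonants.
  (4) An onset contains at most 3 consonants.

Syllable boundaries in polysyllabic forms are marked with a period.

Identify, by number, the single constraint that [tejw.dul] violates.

[tejw.dul]: syllable 1 coda /jw/: /j/ (glide, 5) → /w/ (glide, 5) does not fall.
This is a violation of constraint 1: "Within a complex coda, sonority must strictly fall away from the nucleus."
The remaining constraints (2, 3, 4) are satisfied.

1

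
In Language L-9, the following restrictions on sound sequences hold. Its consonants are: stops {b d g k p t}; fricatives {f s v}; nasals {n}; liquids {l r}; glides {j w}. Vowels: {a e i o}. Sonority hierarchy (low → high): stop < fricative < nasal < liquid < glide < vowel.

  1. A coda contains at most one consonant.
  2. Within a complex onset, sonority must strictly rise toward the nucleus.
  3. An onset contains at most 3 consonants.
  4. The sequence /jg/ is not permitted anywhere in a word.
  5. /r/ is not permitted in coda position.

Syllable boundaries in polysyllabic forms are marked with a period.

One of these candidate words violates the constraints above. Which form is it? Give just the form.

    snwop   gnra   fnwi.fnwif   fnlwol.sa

snwop — σ1 onset /snw/ (2→3→5 rises), coda /p/ ok → licit
gnra — σ1 onset /gnr/ (1→3→4 rises), coda /∅/ ok → licit
fnwi.fnwif — σ1 onset /fnw/ (2→3→5 rises), coda /∅/ ok; σ2 onset /fnw/ (2→3→5 rises), coda /f/ ok → licit
fnlwol.sa — violates constraint 3: syllable 1 onset /fnlw/ has 4 consonants (> 3) → illicit

fnlwol.sa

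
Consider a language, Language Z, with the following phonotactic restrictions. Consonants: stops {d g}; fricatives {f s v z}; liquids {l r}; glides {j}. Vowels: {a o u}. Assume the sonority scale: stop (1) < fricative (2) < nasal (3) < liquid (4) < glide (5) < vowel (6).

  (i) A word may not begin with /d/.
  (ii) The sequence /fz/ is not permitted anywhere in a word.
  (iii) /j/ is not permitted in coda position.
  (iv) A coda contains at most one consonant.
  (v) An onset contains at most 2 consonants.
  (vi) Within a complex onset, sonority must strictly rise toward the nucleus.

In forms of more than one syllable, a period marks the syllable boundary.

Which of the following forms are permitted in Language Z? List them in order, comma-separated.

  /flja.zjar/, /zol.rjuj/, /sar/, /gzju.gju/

/flja.zjar/ — violates constraint (v): syllable 1 onset /flj/ has 3 consonants (> 2) → not permitted
/zol.rjuj/ — violates constraint (iii): syllable 2 coda contains /j/ → not permitted
/sar/ — σ1 onset /s/, coda /r/ ok → permitted
/gzju.gju/ — violates constraint (v): syllable 1 onset /gzj/ has 3 consonants (> 2) → not permitted

/sar/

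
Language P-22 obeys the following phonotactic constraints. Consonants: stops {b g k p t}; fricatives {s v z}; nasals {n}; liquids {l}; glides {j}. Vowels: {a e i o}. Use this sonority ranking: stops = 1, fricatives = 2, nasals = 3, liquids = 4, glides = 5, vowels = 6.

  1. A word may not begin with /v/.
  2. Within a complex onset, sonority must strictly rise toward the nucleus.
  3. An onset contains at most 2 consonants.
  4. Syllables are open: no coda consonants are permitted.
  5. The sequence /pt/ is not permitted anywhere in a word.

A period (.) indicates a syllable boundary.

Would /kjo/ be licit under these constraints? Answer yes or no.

yes

/kjo/ — σ1 onset /kj/ (1→5 rises), coda /∅/ ok → licit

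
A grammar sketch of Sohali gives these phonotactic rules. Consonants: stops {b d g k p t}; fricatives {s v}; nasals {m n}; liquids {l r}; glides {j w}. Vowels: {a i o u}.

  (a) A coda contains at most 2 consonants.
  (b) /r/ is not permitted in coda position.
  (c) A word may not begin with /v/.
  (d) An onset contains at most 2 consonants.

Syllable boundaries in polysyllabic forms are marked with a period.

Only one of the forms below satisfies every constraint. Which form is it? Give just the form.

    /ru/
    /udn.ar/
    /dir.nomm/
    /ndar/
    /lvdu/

/ru/

/ru/ — σ1 onset /r/, coda /∅/ ok → licit
/udn.ar/ — violates constraint (b): syllable 2 coda contains /r/ → illicit
/dir.nomm/ — violates constraint (b): syllable 1 coda contains /r/ → illicit
/ndar/ — violates constraint (b): syllable 1 coda contains /r/ → illicit
/lvdu/ — violates constraint (d): syllable 1 onset /lvd/ has 3 consonants (> 2) → illicit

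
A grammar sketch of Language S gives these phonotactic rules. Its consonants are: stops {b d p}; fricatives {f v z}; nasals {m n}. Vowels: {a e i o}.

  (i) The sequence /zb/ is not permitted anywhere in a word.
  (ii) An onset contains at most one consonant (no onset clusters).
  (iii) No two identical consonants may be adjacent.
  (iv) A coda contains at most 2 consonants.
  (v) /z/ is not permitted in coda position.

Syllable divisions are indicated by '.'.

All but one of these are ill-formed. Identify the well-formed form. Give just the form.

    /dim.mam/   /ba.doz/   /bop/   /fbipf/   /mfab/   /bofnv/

/bop/

/dim.mam/ — violates constraint (iii): adjacent identical consonants /mm/ → ill-formed
/ba.doz/ — violates constraint (v): syllable 2 coda contains /z/ → ill-formed
/bop/ — σ1 onset /b/, coda /p/ ok → well-formed
/fbipf/ — violates constraint (ii): syllable 1 onset /fb/ has 2 consonants (> 1) → ill-formed
/mfab/ — violates constraint (ii): syllable 1 onset /mf/ has 2 consonants (> 1) → ill-formed
/bofnv/ — violates constraint (iv): syllable 1 coda /fnv/ has 3 consonants (> 2) → ill-formed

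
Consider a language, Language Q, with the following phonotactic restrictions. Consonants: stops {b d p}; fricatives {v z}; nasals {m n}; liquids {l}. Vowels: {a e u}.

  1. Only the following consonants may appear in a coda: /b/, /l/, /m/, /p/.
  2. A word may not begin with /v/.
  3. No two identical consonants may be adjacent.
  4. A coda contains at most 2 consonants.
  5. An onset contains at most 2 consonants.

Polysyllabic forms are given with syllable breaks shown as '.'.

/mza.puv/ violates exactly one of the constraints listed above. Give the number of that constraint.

1

/mza.puv/: syllable 2 coda contains /v/, which is not a licensed coda consonant.
This is a violation of constraint 1: "Only the following consonants may appear in a coda: /b/, /l/, /m/, /p/."
The remaining constraints (2, 3, 4, 5) are satisfied.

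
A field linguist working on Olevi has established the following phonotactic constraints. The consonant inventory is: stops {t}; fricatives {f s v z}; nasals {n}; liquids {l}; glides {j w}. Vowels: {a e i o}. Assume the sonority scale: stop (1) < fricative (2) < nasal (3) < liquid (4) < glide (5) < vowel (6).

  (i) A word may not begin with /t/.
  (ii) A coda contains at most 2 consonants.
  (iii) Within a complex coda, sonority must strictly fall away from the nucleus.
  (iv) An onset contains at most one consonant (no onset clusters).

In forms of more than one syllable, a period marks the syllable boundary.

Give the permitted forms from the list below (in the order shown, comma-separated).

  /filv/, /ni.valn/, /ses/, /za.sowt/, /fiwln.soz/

/filv/ — σ1 onset /f/, coda /lv/ (4→2 falls) ok → permitted
/ni.valn/ — σ1 onset /n/, coda /∅/ ok; σ2 onset /v/, coda /ln/ (4→3 falls) ok → permitted
/ses/ — σ1 onset /s/, coda /s/ ok → permitted
/za.sowt/ — σ1 onset /z/, coda /∅/ ok; σ2 onset /s/, coda /wt/ (5→1 falls) ok → permitted
/fiwln.soz/ — violates constraint (ii): syllable 1 coda /wln/ has 3 consonants (> 2) → not permitted

/filv/, /ni.valn/, /ses/, /za.sowt/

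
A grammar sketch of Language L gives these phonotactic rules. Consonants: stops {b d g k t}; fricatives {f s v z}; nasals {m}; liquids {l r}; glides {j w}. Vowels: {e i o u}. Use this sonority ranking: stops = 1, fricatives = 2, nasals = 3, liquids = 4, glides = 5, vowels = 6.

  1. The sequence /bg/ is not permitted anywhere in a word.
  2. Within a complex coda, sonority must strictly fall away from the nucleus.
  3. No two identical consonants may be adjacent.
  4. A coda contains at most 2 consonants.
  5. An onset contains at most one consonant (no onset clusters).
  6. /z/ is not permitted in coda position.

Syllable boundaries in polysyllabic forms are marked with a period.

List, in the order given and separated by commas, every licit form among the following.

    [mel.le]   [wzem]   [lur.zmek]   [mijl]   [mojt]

[mijl], [mojt]

[mel.le] — violates constraint 3: adjacent identical consonants /ll/ → illicit
[wzem] — violates constraint 5: syllable 1 onset /wz/ has 2 consonants (> 1) → illicit
[lur.zmek] — violates constraint 5: syllable 2 onset /zm/ has 2 consonants (> 1) → illicit
[mijl] — σ1 onset /m/, coda /jl/ (5→4 falls) ok → licit
[mojt] — σ1 onset /m/, coda /jt/ (5→1 falls) ok → licit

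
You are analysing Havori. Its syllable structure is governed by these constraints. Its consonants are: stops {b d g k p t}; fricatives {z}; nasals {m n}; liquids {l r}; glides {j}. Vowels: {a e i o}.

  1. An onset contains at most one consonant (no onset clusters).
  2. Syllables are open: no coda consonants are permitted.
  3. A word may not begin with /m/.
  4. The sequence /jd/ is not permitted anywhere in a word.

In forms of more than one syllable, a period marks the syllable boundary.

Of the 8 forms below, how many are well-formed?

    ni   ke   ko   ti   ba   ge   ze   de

ni — σ1 onset /n/, coda /∅/ ok → well-formed
ke — σ1 onset /k/, coda /∅/ ok → well-formed
ko — σ1 onset /k/, coda /∅/ ok → well-formed
ti — σ1 onset /t/, coda /∅/ ok → well-formed
ba — σ1 onset /b/, coda /∅/ ok → well-formed
ge — σ1 onset /g/, coda /∅/ ok → well-formed
ze — σ1 onset /z/, coda /∅/ ok → well-formed
de — σ1 onset /d/, coda /∅/ ok → well-formed
Well-formed: ni, ke, ko, ti, ba, ge, ze, de → 8.

8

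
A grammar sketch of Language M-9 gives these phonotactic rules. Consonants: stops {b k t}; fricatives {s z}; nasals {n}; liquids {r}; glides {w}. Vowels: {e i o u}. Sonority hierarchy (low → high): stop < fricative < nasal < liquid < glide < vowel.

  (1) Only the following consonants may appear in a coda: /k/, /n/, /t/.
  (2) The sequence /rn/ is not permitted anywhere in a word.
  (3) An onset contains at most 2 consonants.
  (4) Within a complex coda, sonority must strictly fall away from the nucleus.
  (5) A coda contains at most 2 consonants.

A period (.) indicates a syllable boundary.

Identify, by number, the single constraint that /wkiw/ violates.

1

/wkiw/: syllable 1 coda contains /w/, which is not a licensed coda consonant.
This is a violation of constraint 1: "Only the following consonants may appear in a coda: /k/, /n/, /t/."
The remaining constraints (2, 3, 4, 5) are satisfied.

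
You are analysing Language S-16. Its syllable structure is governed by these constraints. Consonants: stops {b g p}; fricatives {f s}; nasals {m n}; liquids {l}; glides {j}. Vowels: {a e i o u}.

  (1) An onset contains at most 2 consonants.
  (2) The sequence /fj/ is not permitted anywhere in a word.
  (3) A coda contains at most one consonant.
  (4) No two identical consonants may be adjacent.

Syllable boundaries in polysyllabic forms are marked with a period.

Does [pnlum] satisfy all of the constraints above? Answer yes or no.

no

[pnlum] — violates constraint 1: syllable 1 onset /pnl/ has 3 consonants (> 2) → phonotactically illegal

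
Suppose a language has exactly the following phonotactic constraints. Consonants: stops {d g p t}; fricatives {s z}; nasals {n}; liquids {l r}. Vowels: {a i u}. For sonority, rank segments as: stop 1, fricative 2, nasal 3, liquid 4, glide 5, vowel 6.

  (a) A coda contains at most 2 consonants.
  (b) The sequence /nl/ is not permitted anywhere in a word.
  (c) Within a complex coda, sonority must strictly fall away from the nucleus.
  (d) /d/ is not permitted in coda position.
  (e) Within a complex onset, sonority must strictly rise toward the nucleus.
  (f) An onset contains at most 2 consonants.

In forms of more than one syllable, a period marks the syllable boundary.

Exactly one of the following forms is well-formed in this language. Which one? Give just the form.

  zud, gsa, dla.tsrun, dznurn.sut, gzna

gsa

zud — violates constraint (d): syllable 1 coda contains /d/ → ill-formed
gsa — σ1 onset /gs/ (1→2 rises), coda /∅/ ok → well-formed
dla.tsrun — violates constraint (f): syllable 2 onset /tsr/ has 3 consonants (> 2) → ill-formed
dznurn.sut — violates constraint (f): syllable 1 onset /dzn/ has 3 consonants (> 2) → ill-formed
gzna — violates constraint (f): syllable 1 onset /gzn/ has 3 consonants (> 2) → ill-formed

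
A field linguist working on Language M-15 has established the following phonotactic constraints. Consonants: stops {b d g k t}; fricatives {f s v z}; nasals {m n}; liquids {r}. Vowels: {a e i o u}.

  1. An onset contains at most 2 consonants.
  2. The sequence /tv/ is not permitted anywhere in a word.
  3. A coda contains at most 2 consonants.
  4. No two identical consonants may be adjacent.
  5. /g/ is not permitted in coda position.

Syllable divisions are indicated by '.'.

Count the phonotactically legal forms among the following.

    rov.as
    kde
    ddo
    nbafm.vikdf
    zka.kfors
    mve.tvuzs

rov.as — σ1 onset /r/, coda /v/ ok; σ2 onset /∅/, coda /s/ ok → phonotactically legal
kde — σ1 onset /kd/ (2C), coda /∅/ ok → phonotactically legal
ddo — violates constraint 4: adjacent identical consonants /dd/ → phonotactically illegal
nbafm.vikdf — violates constraint 3: syllable 2 coda /kdf/ has 3 consonants (> 2) → phonotactically illegal
zka.kfors — σ1 onset /zk/ (2C), coda /∅/ ok; σ2 onset /kf/ (2C), coda /rs/ (2C) ok → phonotactically legal
mve.tvuzs — violates constraint 2: contains banned sequence /tv/ → phonotactically illegal
Phonotactically legal: rov.as, kde, zka.kfors → 3.

3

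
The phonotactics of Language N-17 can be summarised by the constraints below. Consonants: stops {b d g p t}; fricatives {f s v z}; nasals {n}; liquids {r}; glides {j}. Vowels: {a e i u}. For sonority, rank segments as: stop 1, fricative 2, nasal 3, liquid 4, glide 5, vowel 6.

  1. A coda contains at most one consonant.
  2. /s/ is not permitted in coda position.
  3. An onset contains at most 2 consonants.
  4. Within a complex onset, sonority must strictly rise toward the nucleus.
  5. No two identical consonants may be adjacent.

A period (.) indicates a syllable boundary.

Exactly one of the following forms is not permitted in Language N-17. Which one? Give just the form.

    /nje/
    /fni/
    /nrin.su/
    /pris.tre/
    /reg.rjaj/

/pris.tre/

/nje/ — σ1 onset /nj/ (3→5 rises), coda /∅/ ok → permitted
/fni/ — σ1 onset /fn/ (2→3 rises), coda /∅/ ok → permitted
/nrin.su/ — σ1 onset /nr/ (3→4 rises), coda /n/ ok; σ2 onset /s/, coda /∅/ ok → permitted
/pris.tre/ — violates constraint 2: syllable 1 coda contains /s/ → not permitted
/reg.rjaj/ — σ1 onset /r/, coda /g/ ok; σ2 onset /rj/ (4→5 rises), coda /j/ ok → permitted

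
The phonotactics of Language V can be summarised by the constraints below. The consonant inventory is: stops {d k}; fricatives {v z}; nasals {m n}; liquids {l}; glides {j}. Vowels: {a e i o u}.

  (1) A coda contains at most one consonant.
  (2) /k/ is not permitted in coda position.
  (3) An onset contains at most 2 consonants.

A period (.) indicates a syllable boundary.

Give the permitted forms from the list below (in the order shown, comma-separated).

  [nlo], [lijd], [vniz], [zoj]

[nlo], [vniz], [zoj]

[nlo] — σ1 onset /nl/ (2C), coda /∅/ ok → permitted
[lijd] — violates constraint 1: syllable 1 coda /jd/ has 2 consonants (> 1) → not permitted
[vniz] — σ1 onset /vn/ (2C), coda /z/ ok → permitted
[zoj] — σ1 onset /z/, coda /j/ ok → permitted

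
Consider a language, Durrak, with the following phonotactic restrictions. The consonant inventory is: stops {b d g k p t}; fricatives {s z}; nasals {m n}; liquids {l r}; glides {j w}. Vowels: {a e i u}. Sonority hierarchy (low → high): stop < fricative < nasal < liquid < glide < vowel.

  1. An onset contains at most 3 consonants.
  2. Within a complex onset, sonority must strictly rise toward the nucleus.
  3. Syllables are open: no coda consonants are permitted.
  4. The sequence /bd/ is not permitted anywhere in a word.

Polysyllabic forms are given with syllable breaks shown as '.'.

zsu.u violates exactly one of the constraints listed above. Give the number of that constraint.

2

zsu.u: syllable 1 onset /zs/: /z/ (fricative, 2) → /s/ (fricative, 2) does not rise.
This is a violation of constraint 2: "Within a complex onset, sonority must strictly rise toward the nucleus."
The remaining constraints (1, 3, 4) are satisfied.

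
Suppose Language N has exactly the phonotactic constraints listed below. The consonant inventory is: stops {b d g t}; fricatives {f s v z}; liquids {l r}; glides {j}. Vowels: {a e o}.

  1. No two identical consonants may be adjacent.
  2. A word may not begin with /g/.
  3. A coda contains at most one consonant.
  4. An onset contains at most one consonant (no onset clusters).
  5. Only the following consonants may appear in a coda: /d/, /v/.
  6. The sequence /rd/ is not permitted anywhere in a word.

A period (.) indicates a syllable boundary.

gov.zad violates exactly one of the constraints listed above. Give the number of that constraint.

gov.zad: word begins with /g/.
This is a violation of constraint 2: "A word may not begin with /g/."
The remaining constraints (1, 3, 4, 5, 6) are satisfied.

2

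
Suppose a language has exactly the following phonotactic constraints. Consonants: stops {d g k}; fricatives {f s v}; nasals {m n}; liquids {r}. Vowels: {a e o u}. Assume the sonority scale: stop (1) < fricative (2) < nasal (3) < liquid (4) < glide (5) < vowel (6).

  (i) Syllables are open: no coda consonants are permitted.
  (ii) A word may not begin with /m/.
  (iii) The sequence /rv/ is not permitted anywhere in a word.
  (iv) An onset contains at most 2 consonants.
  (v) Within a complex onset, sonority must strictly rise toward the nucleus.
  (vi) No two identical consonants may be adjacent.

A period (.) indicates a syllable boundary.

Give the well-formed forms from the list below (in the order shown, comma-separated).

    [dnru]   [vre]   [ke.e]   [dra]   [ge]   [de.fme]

[dnru] — violates constraint (iv): syllable 1 onset /dnr/ has 3 consonants (> 2) → ill-formed
[vre] — σ1 onset /vr/ (2→4 rises), coda /∅/ ok → well-formed
[ke.e] — σ1 onset /k/, coda /∅/ ok; σ2 onset /∅/, coda /∅/ ok → well-formed
[dra] — σ1 onset /dr/ (1→4 rises), coda /∅/ ok → well-formed
[ge] — σ1 onset /g/, coda /∅/ ok → well-formed
[de.fme] — σ1 onset /d/, coda /∅/ ok; σ2 onset /fm/ (2→3 rises), coda /∅/ ok → well-formed

[vre], [ke.e], [dra], [ge], [de.fme]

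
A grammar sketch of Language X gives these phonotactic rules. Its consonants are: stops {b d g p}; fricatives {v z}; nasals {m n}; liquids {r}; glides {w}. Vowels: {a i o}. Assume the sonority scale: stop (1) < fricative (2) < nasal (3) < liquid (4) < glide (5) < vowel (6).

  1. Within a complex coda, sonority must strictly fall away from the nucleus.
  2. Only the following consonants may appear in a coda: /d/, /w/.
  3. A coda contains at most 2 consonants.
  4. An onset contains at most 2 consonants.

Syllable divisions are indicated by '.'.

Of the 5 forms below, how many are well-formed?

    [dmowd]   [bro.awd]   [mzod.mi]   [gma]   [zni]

5

[dmowd] — σ1 onset /dm/ (2C), coda /wd/ (5→1 falls) ok → well-formed
[bro.awd] — σ1 onset /br/ (2C), coda /∅/ ok; σ2 onset /∅/, coda /wd/ (5→1 falls) ok → well-formed
[mzod.mi] — σ1 onset /mz/ (2C), coda /d/ ok; σ2 onset /m/, coda /∅/ ok → well-formed
[gma] — σ1 onset /gm/ (2C), coda /∅/ ok → well-formed
[zni] — σ1 onset /zn/ (2C), coda /∅/ ok → well-formed
Well-formed: [dmowd], [bro.awd], [mzod.mi], [gma], [zni] → 5.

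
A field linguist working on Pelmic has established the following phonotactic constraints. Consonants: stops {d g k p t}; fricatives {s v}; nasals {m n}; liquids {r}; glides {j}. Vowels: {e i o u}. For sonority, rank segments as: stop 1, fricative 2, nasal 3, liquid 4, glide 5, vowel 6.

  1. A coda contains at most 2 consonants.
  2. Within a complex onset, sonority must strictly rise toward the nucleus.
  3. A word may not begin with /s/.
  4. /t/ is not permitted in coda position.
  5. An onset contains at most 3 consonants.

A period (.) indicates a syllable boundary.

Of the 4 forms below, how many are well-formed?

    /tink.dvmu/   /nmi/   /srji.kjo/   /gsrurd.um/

/tink.dvmu/ — σ1 onset /t/, coda /nk/ (2C) ok; σ2 onset /dvm/ (1→2→3 rises), coda /∅/ ok → well-formed
/nmi/ — violates constraint 2: syllable 1 onset /nm/: /n/ (nasal, 3) → /m/ (nasal, 3) does not rise → ill-formed
/srji.kjo/ — violates constraint 3: word begins with /s/ → ill-formed
/gsrurd.um/ — σ1 onset /gsr/ (1→2→4 rises), coda /rd/ (2C) ok; σ2 onset /∅/, coda /m/ ok → well-formed
Well-formed: /tink.dvmu/, /gsrurd.um/ → 2.

2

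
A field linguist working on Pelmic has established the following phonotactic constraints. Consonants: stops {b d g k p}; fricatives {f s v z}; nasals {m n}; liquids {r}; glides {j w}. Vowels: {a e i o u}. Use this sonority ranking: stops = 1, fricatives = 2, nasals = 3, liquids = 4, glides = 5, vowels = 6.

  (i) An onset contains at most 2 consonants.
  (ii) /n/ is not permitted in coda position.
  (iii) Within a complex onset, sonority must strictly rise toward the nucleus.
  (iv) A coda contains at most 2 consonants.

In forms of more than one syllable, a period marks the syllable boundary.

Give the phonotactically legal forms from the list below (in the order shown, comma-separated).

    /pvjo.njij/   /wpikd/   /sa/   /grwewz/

/sa/

/pvjo.njij/ — violates constraint (i): syllable 1 onset /pvj/ has 3 consonants (> 2) → phonotactically illegal
/wpikd/ — violates constraint (iii): syllable 1 onset /wp/: /w/ (glide, 5) → /p/ (stop, 1) does not rise → phonotactically illegal
/sa/ — σ1 onset /s/, coda /∅/ ok → phonotactically legal
/grwewz/ — violates constraint (i): syllable 1 onset /grw/ has 3 consonants (> 2) → phonotactically illegal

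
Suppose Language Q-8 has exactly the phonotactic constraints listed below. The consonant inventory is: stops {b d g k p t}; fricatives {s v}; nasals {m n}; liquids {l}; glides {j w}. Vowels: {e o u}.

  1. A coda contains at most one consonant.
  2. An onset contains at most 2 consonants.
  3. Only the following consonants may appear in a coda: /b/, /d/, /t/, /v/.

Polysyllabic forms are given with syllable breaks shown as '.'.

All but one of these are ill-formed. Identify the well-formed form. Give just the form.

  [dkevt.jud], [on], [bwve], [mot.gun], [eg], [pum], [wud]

[wud]

[dkevt.jud] — violates constraint 1: syllable 1 coda /vt/ has 2 consonants (> 1) → ill-formed
[on] — violates constraint 3: syllable 1 coda contains /n/, which is not a licensed coda consonant → ill-formed
[bwve] — violates constraint 2: syllable 1 onset /bwv/ has 3 consonants (> 2) → ill-formed
[mot.gun] — violates constraint 3: syllable 2 coda contains /n/, which is not a licensed coda consonant → ill-formed
[eg] — violates constraint 3: syllable 1 coda contains /g/, which is not a licensed coda consonant → ill-formed
[pum] — violates constraint 3: syllable 1 coda contains /m/, which is not a licensed coda consonant → ill-formed
[wud] — σ1 onset /w/, coda /d/ ok → well-formed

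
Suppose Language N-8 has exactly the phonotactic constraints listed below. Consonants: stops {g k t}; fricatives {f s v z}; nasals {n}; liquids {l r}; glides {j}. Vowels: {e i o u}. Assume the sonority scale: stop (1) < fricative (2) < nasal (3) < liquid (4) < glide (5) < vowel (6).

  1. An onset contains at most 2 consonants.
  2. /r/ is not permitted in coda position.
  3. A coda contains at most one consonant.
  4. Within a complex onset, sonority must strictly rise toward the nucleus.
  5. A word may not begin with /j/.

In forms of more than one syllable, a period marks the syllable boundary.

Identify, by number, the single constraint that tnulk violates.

3

tnulk: syllable 1 coda /lk/ has 2 consonants (> 1).
This is a violation of constraint 3: "A coda contains at most one consonant."
The remaining constraints (1, 2, 4, 5) are satisfied.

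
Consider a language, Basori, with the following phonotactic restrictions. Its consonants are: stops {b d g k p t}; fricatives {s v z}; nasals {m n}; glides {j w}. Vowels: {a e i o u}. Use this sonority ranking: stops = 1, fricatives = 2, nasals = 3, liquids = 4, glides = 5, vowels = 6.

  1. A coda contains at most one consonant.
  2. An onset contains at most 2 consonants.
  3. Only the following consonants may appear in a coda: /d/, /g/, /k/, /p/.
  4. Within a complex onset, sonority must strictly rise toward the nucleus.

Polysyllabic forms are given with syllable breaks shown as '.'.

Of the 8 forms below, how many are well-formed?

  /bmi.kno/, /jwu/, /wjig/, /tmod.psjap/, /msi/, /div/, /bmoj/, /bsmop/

/bmi.kno/ — σ1 onset /bm/ (1→3 rises), coda /∅/ ok; σ2 onset /kn/ (1→3 rises), coda /∅/ ok → well-formed
/jwu/ — violates constraint 4: syllable 1 onset /jw/: /j/ (glide, 5) → /w/ (glide, 5) does not rise → ill-formed
/wjig/ — violates constraint 4: syllable 1 onset /wj/: /w/ (glide, 5) → /j/ (glide, 5) does not rise → ill-formed
/tmod.psjap/ — violates constraint 2: syllable 2 onset /psj/ has 3 consonants (> 2) → ill-formed
/msi/ — violates constraint 4: syllable 1 onset /ms/: /m/ (nasal, 3) → /s/ (fricative, 2) does not rise → ill-formed
/div/ — violates constraint 3: syllable 1 coda contains /v/, which is not a licensed coda consonant → ill-formed
/bmoj/ — violates constraint 3: syllable 1 coda contains /j/, which is not a licensed coda consonant → ill-formed
/bsmop/ — violates constraint 2: syllable 1 onset /bsm/ has 3 consonants (> 2) → ill-formed
Well-formed: /bmi.kno/ → 1.

1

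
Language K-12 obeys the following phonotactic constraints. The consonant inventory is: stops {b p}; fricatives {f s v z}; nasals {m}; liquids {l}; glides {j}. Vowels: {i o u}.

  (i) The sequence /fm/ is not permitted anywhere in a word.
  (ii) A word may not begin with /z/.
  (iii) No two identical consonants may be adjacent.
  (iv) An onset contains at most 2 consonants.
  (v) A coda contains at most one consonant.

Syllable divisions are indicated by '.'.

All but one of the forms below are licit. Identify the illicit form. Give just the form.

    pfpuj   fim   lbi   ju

pfpuj

pfpuj — violates constraint (iv): syllable 1 onset /pfp/ has 3 consonants (> 2) → illicit
fim — σ1 onset /f/, coda /m/ ok → licit
lbi — σ1 onset /lb/ (2C), coda /∅/ ok → licit
ju — σ1 onset /j/, coda /∅/ ok → licit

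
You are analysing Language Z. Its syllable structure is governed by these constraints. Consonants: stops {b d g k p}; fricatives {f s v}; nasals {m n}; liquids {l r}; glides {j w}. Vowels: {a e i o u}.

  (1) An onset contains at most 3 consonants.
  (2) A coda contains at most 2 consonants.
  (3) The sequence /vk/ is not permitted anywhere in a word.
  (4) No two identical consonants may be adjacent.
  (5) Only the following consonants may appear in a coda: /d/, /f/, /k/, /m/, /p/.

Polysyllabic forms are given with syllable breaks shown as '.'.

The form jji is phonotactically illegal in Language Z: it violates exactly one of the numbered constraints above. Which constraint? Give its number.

4

jji: adjacent identical consonants /jj/.
This is a violation of constraint 4: "No two identical consonants may be adjacent."
The remaining constraints (1, 2, 3, 5) are satisfied.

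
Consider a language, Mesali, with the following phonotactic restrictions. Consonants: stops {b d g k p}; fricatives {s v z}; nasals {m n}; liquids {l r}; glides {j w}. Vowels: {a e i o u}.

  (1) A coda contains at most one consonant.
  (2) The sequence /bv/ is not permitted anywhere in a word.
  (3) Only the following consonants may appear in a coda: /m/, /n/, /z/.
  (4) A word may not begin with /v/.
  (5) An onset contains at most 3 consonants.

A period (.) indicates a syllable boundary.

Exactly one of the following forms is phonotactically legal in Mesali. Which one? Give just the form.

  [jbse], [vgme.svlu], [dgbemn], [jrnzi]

[jbse]

[jbse] — σ1 onset /jbs/ (3C), coda /∅/ ok → phonotactically legal
[vgme.svlu] — violates constraint 4: word begins with /v/ → phonotactically illegal
[dgbemn] — violates constraint 1: syllable 1 coda /mn/ has 2 consonants (> 1) → phonotactically illegal
[jrnzi] — violates constraint 5: syllable 1 onset /jrnz/ has 4 consonants (> 3) → phonotactically illegal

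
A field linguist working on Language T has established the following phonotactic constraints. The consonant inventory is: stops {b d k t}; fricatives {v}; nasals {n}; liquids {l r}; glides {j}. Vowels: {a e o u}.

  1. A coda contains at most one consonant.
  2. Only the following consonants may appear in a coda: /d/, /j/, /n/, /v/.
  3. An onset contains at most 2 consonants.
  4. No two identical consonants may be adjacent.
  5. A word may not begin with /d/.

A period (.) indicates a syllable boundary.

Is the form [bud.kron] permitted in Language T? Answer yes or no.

yes

[bud.kron] — σ1 onset /b/, coda /d/ ok; σ2 onset /kr/ (2C), coda /n/ ok → permitted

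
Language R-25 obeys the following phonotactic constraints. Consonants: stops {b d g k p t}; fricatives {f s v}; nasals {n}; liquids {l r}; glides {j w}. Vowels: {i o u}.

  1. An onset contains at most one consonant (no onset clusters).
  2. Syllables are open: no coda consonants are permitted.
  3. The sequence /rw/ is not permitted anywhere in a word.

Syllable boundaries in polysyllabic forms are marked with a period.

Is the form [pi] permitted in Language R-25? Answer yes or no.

[pi] — σ1 onset /p/, coda /∅/ ok → permitted

yes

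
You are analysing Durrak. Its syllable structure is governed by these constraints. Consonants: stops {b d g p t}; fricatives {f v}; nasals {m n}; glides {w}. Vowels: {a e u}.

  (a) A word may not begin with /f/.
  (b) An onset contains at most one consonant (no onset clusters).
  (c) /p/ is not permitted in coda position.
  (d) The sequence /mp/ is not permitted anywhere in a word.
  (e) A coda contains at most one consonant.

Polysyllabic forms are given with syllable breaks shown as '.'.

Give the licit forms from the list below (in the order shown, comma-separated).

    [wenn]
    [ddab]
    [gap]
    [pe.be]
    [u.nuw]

[pe.be], [u.nuw]

[wenn] — violates constraint (e): syllable 1 coda /nn/ has 2 consonants (> 1) → illicit
[ddab] — violates constraint (b): syllable 1 onset /dd/ has 2 consonants (> 1) → illicit
[gap] — violates constraint (c): syllable 1 coda contains /p/ → illicit
[pe.be] — σ1 onset /p/, coda /∅/ ok; σ2 onset /b/, coda /∅/ ok → licit
[u.nuw] — σ1 onset /∅/, coda /∅/ ok; σ2 onset /n/, coda /w/ ok → licit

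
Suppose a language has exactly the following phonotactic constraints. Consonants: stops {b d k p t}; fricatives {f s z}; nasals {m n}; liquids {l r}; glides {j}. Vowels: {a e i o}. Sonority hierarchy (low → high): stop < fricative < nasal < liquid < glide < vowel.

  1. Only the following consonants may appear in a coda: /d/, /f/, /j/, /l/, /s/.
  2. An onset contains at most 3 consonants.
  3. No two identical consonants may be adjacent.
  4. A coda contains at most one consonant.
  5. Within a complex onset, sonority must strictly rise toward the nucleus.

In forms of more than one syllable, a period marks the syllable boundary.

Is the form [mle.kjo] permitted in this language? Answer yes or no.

yes

[mle.kjo] — σ1 onset /ml/ (3→4 rises), coda /∅/ ok; σ2 onset /kj/ (1→5 rises), coda /∅/ ok → permitted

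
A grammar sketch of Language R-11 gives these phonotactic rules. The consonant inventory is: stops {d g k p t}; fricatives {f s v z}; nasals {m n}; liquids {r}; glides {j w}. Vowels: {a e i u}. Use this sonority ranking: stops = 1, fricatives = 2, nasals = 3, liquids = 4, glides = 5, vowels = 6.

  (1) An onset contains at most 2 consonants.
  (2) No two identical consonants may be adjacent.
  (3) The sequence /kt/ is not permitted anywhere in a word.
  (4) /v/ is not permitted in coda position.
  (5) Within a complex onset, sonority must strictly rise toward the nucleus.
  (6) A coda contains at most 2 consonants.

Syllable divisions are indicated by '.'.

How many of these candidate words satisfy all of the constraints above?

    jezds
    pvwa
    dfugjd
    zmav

jezds — violates constraint 6: syllable 1 coda /zds/ has 3 consonants (> 2) → illicit
pvwa — violates constraint 1: syllable 1 onset /pvw/ has 3 consonants (> 2) → illicit
dfugjd — violates constraint 6: syllable 1 coda /gjd/ has 3 consonants (> 2) → illicit
zmav — violates constraint 4: syllable 1 coda contains /v/ → illicit
No form is licit → 0.

0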